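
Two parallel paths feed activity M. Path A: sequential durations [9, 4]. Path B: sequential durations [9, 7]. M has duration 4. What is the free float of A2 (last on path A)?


ES(A2) = sum of predecessors on chain A = 9
EF(A2) = ES + duration = 9 + 4 = 13
Successor of A2 is M. ES(M) = max(sum(A), sum(B)) = max(13, 16) = 16
Free float = ES(successor) - EF(current) = 16 - 13 = 3

3


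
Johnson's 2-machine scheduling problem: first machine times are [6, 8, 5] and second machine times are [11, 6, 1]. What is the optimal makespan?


Apply Johnson's rule:
  Group 1 (a <= b): [(1, 6, 11)]
  Group 2 (a > b): [(2, 8, 6), (3, 5, 1)]
Optimal job order: [1, 2, 3]
Schedule:
  Job 1: M1 done at 6, M2 done at 17
  Job 2: M1 done at 14, M2 done at 23
  Job 3: M1 done at 19, M2 done at 24
Makespan = 24

24


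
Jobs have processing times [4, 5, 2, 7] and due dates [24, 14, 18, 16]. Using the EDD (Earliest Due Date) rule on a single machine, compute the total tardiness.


Sort by due date (EDD order): [(5, 14), (7, 16), (2, 18), (4, 24)]
Compute completion times and tardiness:
  Job 1: p=5, d=14, C=5, tardiness=max(0,5-14)=0
  Job 2: p=7, d=16, C=12, tardiness=max(0,12-16)=0
  Job 3: p=2, d=18, C=14, tardiness=max(0,14-18)=0
  Job 4: p=4, d=24, C=18, tardiness=max(0,18-24)=0
Total tardiness = 0

0


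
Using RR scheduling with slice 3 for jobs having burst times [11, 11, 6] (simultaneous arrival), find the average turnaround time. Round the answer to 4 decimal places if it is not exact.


Time quantum = 3
Execution trace:
  J1 runs 3 units, time = 3
  J2 runs 3 units, time = 6
  J3 runs 3 units, time = 9
  J1 runs 3 units, time = 12
  J2 runs 3 units, time = 15
  J3 runs 3 units, time = 18
  J1 runs 3 units, time = 21
  J2 runs 3 units, time = 24
  J1 runs 2 units, time = 26
  J2 runs 2 units, time = 28
Finish times: [26, 28, 18]
Average turnaround = 72/3 = 24.0

24.0


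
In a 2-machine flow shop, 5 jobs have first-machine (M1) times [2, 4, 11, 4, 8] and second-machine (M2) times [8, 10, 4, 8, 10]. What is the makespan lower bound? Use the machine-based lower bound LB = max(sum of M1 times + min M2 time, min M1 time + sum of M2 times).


LB1 = sum(M1 times) + min(M2 times) = 29 + 4 = 33
LB2 = min(M1 times) + sum(M2 times) = 2 + 40 = 42
Lower bound = max(LB1, LB2) = max(33, 42) = 42

42


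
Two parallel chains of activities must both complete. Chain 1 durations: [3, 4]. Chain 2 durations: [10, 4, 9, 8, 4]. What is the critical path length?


Path A total = 3 + 4 = 7
Path B total = 10 + 4 + 9 + 8 + 4 = 35
Critical path = longest path = max(7, 35) = 35

35


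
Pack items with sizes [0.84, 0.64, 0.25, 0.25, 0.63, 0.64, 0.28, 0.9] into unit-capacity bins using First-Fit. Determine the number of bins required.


Place items sequentially using First-Fit:
  Item 0.84 -> new Bin 1
  Item 0.64 -> new Bin 2
  Item 0.25 -> Bin 2 (now 0.89)
  Item 0.25 -> new Bin 3
  Item 0.63 -> Bin 3 (now 0.88)
  Item 0.64 -> new Bin 4
  Item 0.28 -> Bin 4 (now 0.92)
  Item 0.9 -> new Bin 5
Total bins used = 5

5


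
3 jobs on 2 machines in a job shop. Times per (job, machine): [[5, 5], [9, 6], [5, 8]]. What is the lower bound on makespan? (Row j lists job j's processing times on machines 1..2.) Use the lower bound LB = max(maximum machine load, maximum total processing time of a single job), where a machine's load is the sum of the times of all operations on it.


Machine loads:
  Machine 1: 5 + 9 + 5 = 19
  Machine 2: 5 + 6 + 8 = 19
Max machine load = 19
Job totals:
  Job 1: 10
  Job 2: 15
  Job 3: 13
Max job total = 15
Lower bound = max(19, 15) = 19

19


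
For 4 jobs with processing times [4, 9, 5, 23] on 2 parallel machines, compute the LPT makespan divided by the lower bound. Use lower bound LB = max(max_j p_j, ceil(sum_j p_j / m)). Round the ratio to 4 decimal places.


LPT order: [23, 9, 5, 4]
Machine loads after assignment: [23, 18]
LPT makespan = 23
Lower bound = max(max_job, ceil(total/2)) = max(23, 21) = 23
Ratio = 23 / 23 = 1.0

1.0


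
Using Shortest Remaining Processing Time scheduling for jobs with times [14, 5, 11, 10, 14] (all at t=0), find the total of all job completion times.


Since all jobs arrive at t=0, SRPT equals SPT ordering.
SPT order: [5, 10, 11, 14, 14]
Completion times:
  Job 1: p=5, C=5
  Job 2: p=10, C=15
  Job 3: p=11, C=26
  Job 4: p=14, C=40
  Job 5: p=14, C=54
Total completion time = 5 + 15 + 26 + 40 + 54 = 140

140


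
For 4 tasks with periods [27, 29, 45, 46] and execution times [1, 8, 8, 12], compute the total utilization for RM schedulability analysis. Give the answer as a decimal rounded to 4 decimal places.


Compute individual utilizations (exact fractions):
  Task 1: C/T = 1/27 (approx. 0.037)
  Task 2: C/T = 8/29 (approx. 0.2759)
  Task 3: C/T = 8/45 (approx. 0.1778)
  Task 4: C/T = 12/46 = 6/23 (approx. 0.2609)
Total utilization U = 1/27 + 8/29 + 8/45 + 6/23 = 67673/90045
Rounded to 4 decimal places: U = 0.7515
RM (Liu & Layland) bound for 4 tasks = 0.756828; compare with U = 67673/90045 (approx. 0.751546)
U <= bound, so schedulable by RM sufficient condition.

0.7515


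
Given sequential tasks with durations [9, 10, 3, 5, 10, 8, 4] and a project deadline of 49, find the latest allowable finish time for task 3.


LF(activity 3) = deadline - sum of successor durations
Successors: activities 4 through 7 with durations [5, 10, 8, 4]
Sum of successor durations = 27
LF = 49 - 27 = 22

22


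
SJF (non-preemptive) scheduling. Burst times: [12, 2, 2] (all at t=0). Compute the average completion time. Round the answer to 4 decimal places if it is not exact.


SJF order (ascending): [2, 2, 12]
Completion times:
  Job 1: burst=2, C=2
  Job 2: burst=2, C=4
  Job 3: burst=12, C=16
Average completion = 22/3 = 7.3333

7.3333


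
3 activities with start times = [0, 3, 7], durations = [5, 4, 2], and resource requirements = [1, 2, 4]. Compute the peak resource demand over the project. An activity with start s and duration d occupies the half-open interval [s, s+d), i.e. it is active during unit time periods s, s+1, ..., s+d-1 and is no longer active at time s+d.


Each activity i is active on [start_i, start_i + duration_i).
Compute total resource usage per time slot:
  t=0: active resources = [1], total = 1
  t=1: active resources = [1], total = 1
  t=2: active resources = [1], total = 1
  t=3: active resources = [1, 2], total = 3
  t=4: active resources = [1, 2], total = 3
  t=5: active resources = [2], total = 2
  t=6: active resources = [2], total = 2
  t=7: active resources = [4], total = 4
  t=8: active resources = [4], total = 4
Peak resource demand = 4

4


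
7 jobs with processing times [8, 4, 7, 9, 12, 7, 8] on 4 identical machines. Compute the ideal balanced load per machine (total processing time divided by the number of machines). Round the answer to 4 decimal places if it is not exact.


Total processing time = 8 + 4 + 7 + 9 + 12 + 7 + 8 = 55
Number of machines = 4
Ideal balanced load = 55 / 4 = 13.75

13.75


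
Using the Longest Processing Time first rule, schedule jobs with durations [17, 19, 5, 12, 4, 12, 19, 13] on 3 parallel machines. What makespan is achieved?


Sort jobs in decreasing order (LPT): [19, 19, 17, 13, 12, 12, 5, 4]
Assign each job to the least loaded machine:
  Machine 1: jobs [19, 12, 4], load = 35
  Machine 2: jobs [19, 12], load = 31
  Machine 3: jobs [17, 13, 5], load = 35
Makespan = max load = 35

35


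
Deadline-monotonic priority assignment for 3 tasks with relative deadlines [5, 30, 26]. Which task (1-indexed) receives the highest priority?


Sort tasks by relative deadline (ascending):
  Task 1: deadline = 5
  Task 3: deadline = 26
  Task 2: deadline = 30
Priority order (highest first): [1, 3, 2]
Highest priority task = 1

1


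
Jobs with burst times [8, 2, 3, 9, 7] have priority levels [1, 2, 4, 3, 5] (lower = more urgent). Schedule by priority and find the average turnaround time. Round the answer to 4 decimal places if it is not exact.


Sort by priority (ascending = highest first):
Order: [(1, 8), (2, 2), (3, 9), (4, 3), (5, 7)]
Completion times:
  Priority 1, burst=8, C=8
  Priority 2, burst=2, C=10
  Priority 3, burst=9, C=19
  Priority 4, burst=3, C=22
  Priority 5, burst=7, C=29
Average turnaround = 88/5 = 17.6

17.6


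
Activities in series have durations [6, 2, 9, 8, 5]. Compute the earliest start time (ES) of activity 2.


Activity 2 starts after activities 1 through 1 complete.
Predecessor durations: [6]
ES = 6 = 6

6


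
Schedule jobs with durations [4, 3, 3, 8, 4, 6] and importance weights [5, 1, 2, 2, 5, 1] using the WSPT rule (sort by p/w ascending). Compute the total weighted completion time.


Compute p/w ratios and sort ascending (WSPT): [(4, 5), (4, 5), (3, 2), (3, 1), (8, 2), (6, 1)]
Compute weighted completion times:
  Job (p=4,w=5): C=4, w*C=5*4=20
  Job (p=4,w=5): C=8, w*C=5*8=40
  Job (p=3,w=2): C=11, w*C=2*11=22
  Job (p=3,w=1): C=14, w*C=1*14=14
  Job (p=8,w=2): C=22, w*C=2*22=44
  Job (p=6,w=1): C=28, w*C=1*28=28
Total weighted completion time = 168

168


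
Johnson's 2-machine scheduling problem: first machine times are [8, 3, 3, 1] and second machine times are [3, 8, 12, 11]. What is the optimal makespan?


Apply Johnson's rule:
  Group 1 (a <= b): [(4, 1, 11), (2, 3, 8), (3, 3, 12)]
  Group 2 (a > b): [(1, 8, 3)]
Optimal job order: [4, 2, 3, 1]
Schedule:
  Job 4: M1 done at 1, M2 done at 12
  Job 2: M1 done at 4, M2 done at 20
  Job 3: M1 done at 7, M2 done at 32
  Job 1: M1 done at 15, M2 done at 35
Makespan = 35

35


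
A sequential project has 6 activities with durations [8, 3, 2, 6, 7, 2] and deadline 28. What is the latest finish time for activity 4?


LF(activity 4) = deadline - sum of successor durations
Successors: activities 5 through 6 with durations [7, 2]
Sum of successor durations = 9
LF = 28 - 9 = 19

19


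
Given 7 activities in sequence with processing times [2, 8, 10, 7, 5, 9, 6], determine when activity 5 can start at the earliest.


Activity 5 starts after activities 1 through 4 complete.
Predecessor durations: [2, 8, 10, 7]
ES = 2 + 8 + 10 + 7 = 27

27


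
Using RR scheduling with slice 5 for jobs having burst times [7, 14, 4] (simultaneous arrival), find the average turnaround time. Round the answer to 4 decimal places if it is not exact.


Time quantum = 5
Execution trace:
  J1 runs 5 units, time = 5
  J2 runs 5 units, time = 10
  J3 runs 4 units, time = 14
  J1 runs 2 units, time = 16
  J2 runs 5 units, time = 21
  J2 runs 4 units, time = 25
Finish times: [16, 25, 14]
Average turnaround = 55/3 = 18.3333

18.3333


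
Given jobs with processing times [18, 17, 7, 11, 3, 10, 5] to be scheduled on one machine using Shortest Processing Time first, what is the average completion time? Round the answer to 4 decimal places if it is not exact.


Sort jobs by processing time (SPT order): [3, 5, 7, 10, 11, 17, 18]
Compute completion times sequentially:
  Job 1: processing = 3, completes at 3
  Job 2: processing = 5, completes at 8
  Job 3: processing = 7, completes at 15
  Job 4: processing = 10, completes at 25
  Job 5: processing = 11, completes at 36
  Job 6: processing = 17, completes at 53
  Job 7: processing = 18, completes at 71
Sum of completion times = 211
Average completion time = 211/7 = 30.1429

30.1429


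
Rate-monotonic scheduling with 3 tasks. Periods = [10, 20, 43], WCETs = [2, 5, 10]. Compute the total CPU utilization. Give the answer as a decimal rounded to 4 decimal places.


Compute individual utilizations (exact fractions):
  Task 1: C/T = 2/10 = 1/5 (approx. 0.2)
  Task 2: C/T = 5/20 = 1/4 (approx. 0.25)
  Task 3: C/T = 10/43 (approx. 0.2326)
Total utilization U = 1/5 + 1/4 + 10/43 = 587/860
Rounded to 4 decimal places: U = 0.6826
RM (Liu & Layland) bound for 3 tasks = 0.779763; compare with U = 587/860 (approx. 0.682558)
U <= bound, so schedulable by RM sufficient condition.

0.6826


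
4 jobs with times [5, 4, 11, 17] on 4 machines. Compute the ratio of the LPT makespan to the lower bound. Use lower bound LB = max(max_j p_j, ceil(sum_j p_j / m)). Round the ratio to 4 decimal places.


LPT order: [17, 11, 5, 4]
Machine loads after assignment: [17, 11, 5, 4]
LPT makespan = 17
Lower bound = max(max_job, ceil(total/4)) = max(17, 10) = 17
Ratio = 17 / 17 = 1.0

1.0


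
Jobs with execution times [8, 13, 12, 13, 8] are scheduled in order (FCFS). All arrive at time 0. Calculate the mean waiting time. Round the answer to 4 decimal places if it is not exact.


FCFS order (as given): [8, 13, 12, 13, 8]
Waiting times:
  Job 1: wait = 0
  Job 2: wait = 8
  Job 3: wait = 21
  Job 4: wait = 33
  Job 5: wait = 46
Sum of waiting times = 108
Average waiting time = 108/5 = 21.6

21.6


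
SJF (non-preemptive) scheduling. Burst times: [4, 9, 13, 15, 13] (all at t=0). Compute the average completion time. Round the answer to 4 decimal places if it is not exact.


SJF order (ascending): [4, 9, 13, 13, 15]
Completion times:
  Job 1: burst=4, C=4
  Job 2: burst=9, C=13
  Job 3: burst=13, C=26
  Job 4: burst=13, C=39
  Job 5: burst=15, C=54
Average completion = 136/5 = 27.2

27.2


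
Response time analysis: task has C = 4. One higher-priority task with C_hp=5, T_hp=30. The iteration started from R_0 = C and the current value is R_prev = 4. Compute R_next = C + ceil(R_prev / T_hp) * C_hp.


R_next = C + ceil(R_prev / T_hp) * C_hp
ceil(4 / 30) = ceil(0.1333) = 1
Interference = 1 * 5 = 5
R_next = 4 + 5 = 9

9


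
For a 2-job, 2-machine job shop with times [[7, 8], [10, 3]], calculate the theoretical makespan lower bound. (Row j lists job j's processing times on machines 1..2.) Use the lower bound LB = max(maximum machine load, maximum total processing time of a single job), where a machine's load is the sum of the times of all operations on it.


Machine loads:
  Machine 1: 7 + 10 = 17
  Machine 2: 8 + 3 = 11
Max machine load = 17
Job totals:
  Job 1: 15
  Job 2: 13
Max job total = 15
Lower bound = max(17, 15) = 17

17


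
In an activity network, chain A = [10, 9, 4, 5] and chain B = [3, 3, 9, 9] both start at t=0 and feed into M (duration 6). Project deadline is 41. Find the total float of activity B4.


Forward pass: ES(B4) = sum of predecessors on chain B = 15
EF = ES + duration = 15 + 9 = 24
Backward pass: LF(M) = deadline = 41; LS(M) = 41 - 6 = 35
LF(B4) = LS(M) - sum(successors on chain B) = 35 - 0 = 35
LS = LF - duration = 35 - 9 = 26
Total float = LS - ES = 26 - 15 = 11

11


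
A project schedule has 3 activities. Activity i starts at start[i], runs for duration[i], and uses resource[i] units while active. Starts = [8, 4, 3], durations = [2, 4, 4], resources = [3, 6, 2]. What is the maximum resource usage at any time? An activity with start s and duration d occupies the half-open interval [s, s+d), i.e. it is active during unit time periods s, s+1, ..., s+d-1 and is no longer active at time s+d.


Each activity i is active on [start_i, start_i + duration_i).
Compute total resource usage per time slot:
  t=0: active resources = [], total = 0
  t=1: active resources = [], total = 0
  t=2: active resources = [], total = 0
  t=3: active resources = [2], total = 2
  t=4: active resources = [6, 2], total = 8
  t=5: active resources = [6, 2], total = 8
  t=6: active resources = [6, 2], total = 8
  t=7: active resources = [6], total = 6
  t=8: active resources = [3], total = 3
  t=9: active resources = [3], total = 3
Peak resource demand = 8

8


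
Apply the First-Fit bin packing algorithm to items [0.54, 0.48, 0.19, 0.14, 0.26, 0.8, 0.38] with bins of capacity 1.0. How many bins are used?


Place items sequentially using First-Fit:
  Item 0.54 -> new Bin 1
  Item 0.48 -> new Bin 2
  Item 0.19 -> Bin 1 (now 0.73)
  Item 0.14 -> Bin 1 (now 0.87)
  Item 0.26 -> Bin 2 (now 0.74)
  Item 0.8 -> new Bin 3
  Item 0.38 -> new Bin 4
Total bins used = 4

4


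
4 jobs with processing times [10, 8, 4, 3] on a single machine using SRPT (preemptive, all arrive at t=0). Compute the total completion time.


Since all jobs arrive at t=0, SRPT equals SPT ordering.
SPT order: [3, 4, 8, 10]
Completion times:
  Job 1: p=3, C=3
  Job 2: p=4, C=7
  Job 3: p=8, C=15
  Job 4: p=10, C=25
Total completion time = 3 + 7 + 15 + 25 = 50

50


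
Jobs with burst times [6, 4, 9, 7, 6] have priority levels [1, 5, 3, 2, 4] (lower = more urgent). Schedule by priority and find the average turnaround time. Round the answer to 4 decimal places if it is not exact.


Sort by priority (ascending = highest first):
Order: [(1, 6), (2, 7), (3, 9), (4, 6), (5, 4)]
Completion times:
  Priority 1, burst=6, C=6
  Priority 2, burst=7, C=13
  Priority 3, burst=9, C=22
  Priority 4, burst=6, C=28
  Priority 5, burst=4, C=32
Average turnaround = 101/5 = 20.2

20.2


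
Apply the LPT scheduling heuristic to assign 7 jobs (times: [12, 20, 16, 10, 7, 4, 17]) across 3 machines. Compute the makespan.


Sort jobs in decreasing order (LPT): [20, 17, 16, 12, 10, 7, 4]
Assign each job to the least loaded machine:
  Machine 1: jobs [20, 7, 4], load = 31
  Machine 2: jobs [17, 10], load = 27
  Machine 3: jobs [16, 12], load = 28
Makespan = max load = 31

31


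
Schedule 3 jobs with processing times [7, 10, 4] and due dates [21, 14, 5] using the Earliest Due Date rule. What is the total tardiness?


Sort by due date (EDD order): [(4, 5), (10, 14), (7, 21)]
Compute completion times and tardiness:
  Job 1: p=4, d=5, C=4, tardiness=max(0,4-5)=0
  Job 2: p=10, d=14, C=14, tardiness=max(0,14-14)=0
  Job 3: p=7, d=21, C=21, tardiness=max(0,21-21)=0
Total tardiness = 0

0


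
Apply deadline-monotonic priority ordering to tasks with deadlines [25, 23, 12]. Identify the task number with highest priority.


Sort tasks by relative deadline (ascending):
  Task 3: deadline = 12
  Task 2: deadline = 23
  Task 1: deadline = 25
Priority order (highest first): [3, 2, 1]
Highest priority task = 3

3


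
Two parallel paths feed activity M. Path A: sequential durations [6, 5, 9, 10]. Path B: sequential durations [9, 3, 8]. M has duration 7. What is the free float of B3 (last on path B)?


ES(B3) = sum of predecessors on chain B = 12
EF(B3) = ES + duration = 12 + 8 = 20
Successor of B3 is M. ES(M) = max(sum(A), sum(B)) = max(30, 20) = 30
Free float = ES(successor) - EF(current) = 30 - 20 = 10

10


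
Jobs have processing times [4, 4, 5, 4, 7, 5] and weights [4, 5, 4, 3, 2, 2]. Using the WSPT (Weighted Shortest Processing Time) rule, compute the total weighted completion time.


Compute p/w ratios and sort ascending (WSPT): [(4, 5), (4, 4), (5, 4), (4, 3), (5, 2), (7, 2)]
Compute weighted completion times:
  Job (p=4,w=5): C=4, w*C=5*4=20
  Job (p=4,w=4): C=8, w*C=4*8=32
  Job (p=5,w=4): C=13, w*C=4*13=52
  Job (p=4,w=3): C=17, w*C=3*17=51
  Job (p=5,w=2): C=22, w*C=2*22=44
  Job (p=7,w=2): C=29, w*C=2*29=58
Total weighted completion time = 257

257


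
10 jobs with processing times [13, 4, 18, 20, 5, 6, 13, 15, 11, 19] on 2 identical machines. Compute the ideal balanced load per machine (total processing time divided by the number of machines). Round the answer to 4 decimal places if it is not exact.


Total processing time = 13 + 4 + 18 + 20 + 5 + 6 + 13 + 15 + 11 + 19 = 124
Number of machines = 2
Ideal balanced load = 124 / 2 = 62.0

62.0


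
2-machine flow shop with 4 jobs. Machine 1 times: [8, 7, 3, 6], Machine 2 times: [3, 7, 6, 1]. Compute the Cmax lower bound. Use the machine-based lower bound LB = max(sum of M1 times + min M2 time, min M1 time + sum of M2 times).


LB1 = sum(M1 times) + min(M2 times) = 24 + 1 = 25
LB2 = min(M1 times) + sum(M2 times) = 3 + 17 = 20
Lower bound = max(LB1, LB2) = max(25, 20) = 25

25


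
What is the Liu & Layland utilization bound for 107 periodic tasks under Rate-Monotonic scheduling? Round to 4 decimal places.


Compute 2^(1/107) = 1.0064990387
Subtract 1: 1.0064990387 - 1 = 0.0064990387
Multiply by n: 107 * 0.0064990387 = 0.6953971409
Round to 4 dp: 0.6954

0.6954


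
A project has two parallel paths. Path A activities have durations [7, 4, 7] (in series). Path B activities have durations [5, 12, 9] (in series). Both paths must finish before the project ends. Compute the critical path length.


Path A total = 7 + 4 + 7 = 18
Path B total = 5 + 12 + 9 = 26
Critical path = longest path = max(18, 26) = 26

26


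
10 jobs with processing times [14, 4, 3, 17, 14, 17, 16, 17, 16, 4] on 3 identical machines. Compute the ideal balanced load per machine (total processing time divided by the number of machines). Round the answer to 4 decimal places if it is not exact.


Total processing time = 14 + 4 + 3 + 17 + 14 + 17 + 16 + 17 + 16 + 4 = 122
Number of machines = 3
Ideal balanced load = 122 / 3 = 40.6667

40.6667


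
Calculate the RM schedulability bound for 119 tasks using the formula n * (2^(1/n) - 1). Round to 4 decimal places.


Compute 2^(1/119) = 1.0058417632
Subtract 1: 1.0058417632 - 1 = 0.0058417632
Multiply by n: 119 * 0.0058417632 = 0.6951698208
Round to 4 dp: 0.6952

0.6952


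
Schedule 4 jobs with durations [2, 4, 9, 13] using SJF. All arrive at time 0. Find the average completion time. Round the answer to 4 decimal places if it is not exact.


SJF order (ascending): [2, 4, 9, 13]
Completion times:
  Job 1: burst=2, C=2
  Job 2: burst=4, C=6
  Job 3: burst=9, C=15
  Job 4: burst=13, C=28
Average completion = 51/4 = 12.75

12.75


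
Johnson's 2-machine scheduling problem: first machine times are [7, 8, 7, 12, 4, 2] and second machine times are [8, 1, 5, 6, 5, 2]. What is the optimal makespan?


Apply Johnson's rule:
  Group 1 (a <= b): [(6, 2, 2), (5, 4, 5), (1, 7, 8)]
  Group 2 (a > b): [(4, 12, 6), (3, 7, 5), (2, 8, 1)]
Optimal job order: [6, 5, 1, 4, 3, 2]
Schedule:
  Job 6: M1 done at 2, M2 done at 4
  Job 5: M1 done at 6, M2 done at 11
  Job 1: M1 done at 13, M2 done at 21
  Job 4: M1 done at 25, M2 done at 31
  Job 3: M1 done at 32, M2 done at 37
  Job 2: M1 done at 40, M2 done at 41
Makespan = 41

41


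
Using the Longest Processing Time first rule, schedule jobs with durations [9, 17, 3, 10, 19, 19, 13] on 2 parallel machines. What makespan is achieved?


Sort jobs in decreasing order (LPT): [19, 19, 17, 13, 10, 9, 3]
Assign each job to the least loaded machine:
  Machine 1: jobs [19, 17, 9], load = 45
  Machine 2: jobs [19, 13, 10, 3], load = 45
Makespan = max load = 45

45


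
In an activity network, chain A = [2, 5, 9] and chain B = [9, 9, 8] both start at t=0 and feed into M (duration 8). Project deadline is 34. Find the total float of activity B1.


Forward pass: ES(B1) = sum of predecessors on chain B = 0
EF = ES + duration = 0 + 9 = 9
Backward pass: LF(M) = deadline = 34; LS(M) = 34 - 8 = 26
LF(B1) = LS(M) - sum(successors on chain B) = 26 - 17 = 9
LS = LF - duration = 9 - 9 = 0
Total float = LS - ES = 0 - 0 = 0

0


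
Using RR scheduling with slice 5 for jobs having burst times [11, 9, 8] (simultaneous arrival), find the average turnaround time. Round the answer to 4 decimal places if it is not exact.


Time quantum = 5
Execution trace:
  J1 runs 5 units, time = 5
  J2 runs 5 units, time = 10
  J3 runs 5 units, time = 15
  J1 runs 5 units, time = 20
  J2 runs 4 units, time = 24
  J3 runs 3 units, time = 27
  J1 runs 1 units, time = 28
Finish times: [28, 24, 27]
Average turnaround = 79/3 = 26.3333

26.3333


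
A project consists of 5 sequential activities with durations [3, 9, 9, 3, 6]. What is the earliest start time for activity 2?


Activity 2 starts after activities 1 through 1 complete.
Predecessor durations: [3]
ES = 3 = 3

3


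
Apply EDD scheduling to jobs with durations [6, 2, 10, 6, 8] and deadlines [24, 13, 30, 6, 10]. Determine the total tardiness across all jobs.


Sort by due date (EDD order): [(6, 6), (8, 10), (2, 13), (6, 24), (10, 30)]
Compute completion times and tardiness:
  Job 1: p=6, d=6, C=6, tardiness=max(0,6-6)=0
  Job 2: p=8, d=10, C=14, tardiness=max(0,14-10)=4
  Job 3: p=2, d=13, C=16, tardiness=max(0,16-13)=3
  Job 4: p=6, d=24, C=22, tardiness=max(0,22-24)=0
  Job 5: p=10, d=30, C=32, tardiness=max(0,32-30)=2
Total tardiness = 9

9


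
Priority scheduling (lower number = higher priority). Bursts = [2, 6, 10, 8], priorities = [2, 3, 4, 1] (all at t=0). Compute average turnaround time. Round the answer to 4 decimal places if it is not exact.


Sort by priority (ascending = highest first):
Order: [(1, 8), (2, 2), (3, 6), (4, 10)]
Completion times:
  Priority 1, burst=8, C=8
  Priority 2, burst=2, C=10
  Priority 3, burst=6, C=16
  Priority 4, burst=10, C=26
Average turnaround = 60/4 = 15.0

15.0


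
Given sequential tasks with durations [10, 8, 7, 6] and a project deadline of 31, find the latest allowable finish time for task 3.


LF(activity 3) = deadline - sum of successor durations
Successors: activities 4 through 4 with durations [6]
Sum of successor durations = 6
LF = 31 - 6 = 25

25


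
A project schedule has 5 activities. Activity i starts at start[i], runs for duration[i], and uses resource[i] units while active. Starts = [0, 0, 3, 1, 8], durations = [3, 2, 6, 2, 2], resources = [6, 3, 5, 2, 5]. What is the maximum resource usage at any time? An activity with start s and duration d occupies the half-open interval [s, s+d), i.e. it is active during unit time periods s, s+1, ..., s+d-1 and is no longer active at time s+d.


Each activity i is active on [start_i, start_i + duration_i).
Compute total resource usage per time slot:
  t=0: active resources = [6, 3], total = 9
  t=1: active resources = [6, 3, 2], total = 11
  t=2: active resources = [6, 2], total = 8
  t=3: active resources = [5], total = 5
  t=4: active resources = [5], total = 5
  t=5: active resources = [5], total = 5
  t=6: active resources = [5], total = 5
  t=7: active resources = [5], total = 5
  t=8: active resources = [5, 5], total = 10
  t=9: active resources = [5], total = 5
Peak resource demand = 11

11


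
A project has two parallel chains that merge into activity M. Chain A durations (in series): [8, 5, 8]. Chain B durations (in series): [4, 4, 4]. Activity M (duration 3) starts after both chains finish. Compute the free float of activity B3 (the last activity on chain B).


ES(B3) = sum of predecessors on chain B = 8
EF(B3) = ES + duration = 8 + 4 = 12
Successor of B3 is M. ES(M) = max(sum(A), sum(B)) = max(21, 12) = 21
Free float = ES(successor) - EF(current) = 21 - 12 = 9

9


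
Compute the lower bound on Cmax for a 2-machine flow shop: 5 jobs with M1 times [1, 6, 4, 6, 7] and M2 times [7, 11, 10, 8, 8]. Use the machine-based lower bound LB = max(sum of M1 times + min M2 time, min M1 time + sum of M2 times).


LB1 = sum(M1 times) + min(M2 times) = 24 + 7 = 31
LB2 = min(M1 times) + sum(M2 times) = 1 + 44 = 45
Lower bound = max(LB1, LB2) = max(31, 45) = 45

45


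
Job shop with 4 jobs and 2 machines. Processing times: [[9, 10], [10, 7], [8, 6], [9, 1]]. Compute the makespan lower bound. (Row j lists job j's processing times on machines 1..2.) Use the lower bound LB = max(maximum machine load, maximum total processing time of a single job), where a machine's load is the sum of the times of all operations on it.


Machine loads:
  Machine 1: 9 + 10 + 8 + 9 = 36
  Machine 2: 10 + 7 + 6 + 1 = 24
Max machine load = 36
Job totals:
  Job 1: 19
  Job 2: 17
  Job 3: 14
  Job 4: 10
Max job total = 19
Lower bound = max(36, 19) = 36

36


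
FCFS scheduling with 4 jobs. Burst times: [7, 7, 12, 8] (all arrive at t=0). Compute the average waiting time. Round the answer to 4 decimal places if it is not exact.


FCFS order (as given): [7, 7, 12, 8]
Waiting times:
  Job 1: wait = 0
  Job 2: wait = 7
  Job 3: wait = 14
  Job 4: wait = 26
Sum of waiting times = 47
Average waiting time = 47/4 = 11.75

11.75


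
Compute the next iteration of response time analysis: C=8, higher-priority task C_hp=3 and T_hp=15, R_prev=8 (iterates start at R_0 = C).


R_next = C + ceil(R_prev / T_hp) * C_hp
ceil(8 / 15) = ceil(0.5333) = 1
Interference = 1 * 3 = 3
R_next = 8 + 3 = 11

11


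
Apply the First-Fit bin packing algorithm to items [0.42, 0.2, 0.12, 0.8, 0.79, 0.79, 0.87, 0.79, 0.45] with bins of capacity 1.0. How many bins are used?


Place items sequentially using First-Fit:
  Item 0.42 -> new Bin 1
  Item 0.2 -> Bin 1 (now 0.62)
  Item 0.12 -> Bin 1 (now 0.74)
  Item 0.8 -> new Bin 2
  Item 0.79 -> new Bin 3
  Item 0.79 -> new Bin 4
  Item 0.87 -> new Bin 5
  Item 0.79 -> new Bin 6
  Item 0.45 -> new Bin 7
Total bins used = 7

7


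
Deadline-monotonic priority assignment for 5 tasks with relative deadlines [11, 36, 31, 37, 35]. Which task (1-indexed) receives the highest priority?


Sort tasks by relative deadline (ascending):
  Task 1: deadline = 11
  Task 3: deadline = 31
  Task 5: deadline = 35
  Task 2: deadline = 36
  Task 4: deadline = 37
Priority order (highest first): [1, 3, 5, 2, 4]
Highest priority task = 1

1


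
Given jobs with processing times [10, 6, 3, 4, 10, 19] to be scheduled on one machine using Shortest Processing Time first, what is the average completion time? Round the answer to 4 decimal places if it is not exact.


Sort jobs by processing time (SPT order): [3, 4, 6, 10, 10, 19]
Compute completion times sequentially:
  Job 1: processing = 3, completes at 3
  Job 2: processing = 4, completes at 7
  Job 3: processing = 6, completes at 13
  Job 4: processing = 10, completes at 23
  Job 5: processing = 10, completes at 33
  Job 6: processing = 19, completes at 52
Sum of completion times = 131
Average completion time = 131/6 = 21.8333

21.8333


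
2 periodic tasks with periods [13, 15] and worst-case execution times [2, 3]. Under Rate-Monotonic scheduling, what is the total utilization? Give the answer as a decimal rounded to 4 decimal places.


Compute individual utilizations (exact fractions):
  Task 1: C/T = 2/13 (approx. 0.1538)
  Task 2: C/T = 3/15 = 1/5 (approx. 0.2)
Total utilization U = 2/13 + 1/5 = 23/65
Rounded to 4 decimal places: U = 0.3538
RM (Liu & Layland) bound for 2 tasks = 0.828427; compare with U = 23/65 (approx. 0.353846)
U <= bound, so schedulable by RM sufficient condition.

0.3538


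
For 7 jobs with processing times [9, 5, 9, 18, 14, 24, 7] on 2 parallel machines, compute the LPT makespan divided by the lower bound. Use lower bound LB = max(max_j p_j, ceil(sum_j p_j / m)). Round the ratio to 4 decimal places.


LPT order: [24, 18, 14, 9, 9, 7, 5]
Machine loads after assignment: [45, 41]
LPT makespan = 45
Lower bound = max(max_job, ceil(total/2)) = max(24, 43) = 43
Ratio = 45 / 43 = 1.0465

1.0465


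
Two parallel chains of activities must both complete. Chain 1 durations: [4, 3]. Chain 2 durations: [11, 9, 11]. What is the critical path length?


Path A total = 4 + 3 = 7
Path B total = 11 + 9 + 11 = 31
Critical path = longest path = max(7, 31) = 31

31


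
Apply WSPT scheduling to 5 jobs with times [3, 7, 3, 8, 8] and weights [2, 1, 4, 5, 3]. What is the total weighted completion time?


Compute p/w ratios and sort ascending (WSPT): [(3, 4), (3, 2), (8, 5), (8, 3), (7, 1)]
Compute weighted completion times:
  Job (p=3,w=4): C=3, w*C=4*3=12
  Job (p=3,w=2): C=6, w*C=2*6=12
  Job (p=8,w=5): C=14, w*C=5*14=70
  Job (p=8,w=3): C=22, w*C=3*22=66
  Job (p=7,w=1): C=29, w*C=1*29=29
Total weighted completion time = 189

189


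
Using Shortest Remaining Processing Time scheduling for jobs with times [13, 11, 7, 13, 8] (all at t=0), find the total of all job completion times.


Since all jobs arrive at t=0, SRPT equals SPT ordering.
SPT order: [7, 8, 11, 13, 13]
Completion times:
  Job 1: p=7, C=7
  Job 2: p=8, C=15
  Job 3: p=11, C=26
  Job 4: p=13, C=39
  Job 5: p=13, C=52
Total completion time = 7 + 15 + 26 + 39 + 52 = 139

139


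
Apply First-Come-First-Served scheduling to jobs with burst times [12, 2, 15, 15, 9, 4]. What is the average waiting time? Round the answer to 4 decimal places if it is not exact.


FCFS order (as given): [12, 2, 15, 15, 9, 4]
Waiting times:
  Job 1: wait = 0
  Job 2: wait = 12
  Job 3: wait = 14
  Job 4: wait = 29
  Job 5: wait = 44
  Job 6: wait = 53
Sum of waiting times = 152
Average waiting time = 152/6 = 25.3333

25.3333


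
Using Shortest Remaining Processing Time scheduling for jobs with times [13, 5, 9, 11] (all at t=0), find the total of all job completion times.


Since all jobs arrive at t=0, SRPT equals SPT ordering.
SPT order: [5, 9, 11, 13]
Completion times:
  Job 1: p=5, C=5
  Job 2: p=9, C=14
  Job 3: p=11, C=25
  Job 4: p=13, C=38
Total completion time = 5 + 14 + 25 + 38 = 82

82


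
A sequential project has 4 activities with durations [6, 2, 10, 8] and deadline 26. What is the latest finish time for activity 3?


LF(activity 3) = deadline - sum of successor durations
Successors: activities 4 through 4 with durations [8]
Sum of successor durations = 8
LF = 26 - 8 = 18

18


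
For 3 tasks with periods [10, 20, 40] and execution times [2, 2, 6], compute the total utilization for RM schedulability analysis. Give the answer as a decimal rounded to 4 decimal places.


Compute individual utilizations (exact fractions):
  Task 1: C/T = 2/10 = 1/5 (approx. 0.2)
  Task 2: C/T = 2/20 = 1/10 (approx. 0.1)
  Task 3: C/T = 6/40 = 3/20 (approx. 0.15)
Total utilization U = 1/5 + 1/10 + 3/20 = 9/20
Rounded to 4 decimal places: U = 0.4500
RM (Liu & Layland) bound for 3 tasks = 0.779763; compare with U = 9/20 (approx. 0.450000)
U <= bound, so schedulable by RM sufficient condition.

0.4500


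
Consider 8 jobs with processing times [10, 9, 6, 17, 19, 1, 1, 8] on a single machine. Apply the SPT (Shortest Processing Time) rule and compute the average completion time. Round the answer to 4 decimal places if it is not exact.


Sort jobs by processing time (SPT order): [1, 1, 6, 8, 9, 10, 17, 19]
Compute completion times sequentially:
  Job 1: processing = 1, completes at 1
  Job 2: processing = 1, completes at 2
  Job 3: processing = 6, completes at 8
  Job 4: processing = 8, completes at 16
  Job 5: processing = 9, completes at 25
  Job 6: processing = 10, completes at 35
  Job 7: processing = 17, completes at 52
  Job 8: processing = 19, completes at 71
Sum of completion times = 210
Average completion time = 210/8 = 26.25

26.25


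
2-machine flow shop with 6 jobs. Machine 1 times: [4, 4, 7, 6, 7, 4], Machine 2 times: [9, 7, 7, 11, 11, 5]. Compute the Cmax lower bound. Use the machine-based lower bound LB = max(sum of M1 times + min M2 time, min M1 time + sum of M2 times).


LB1 = sum(M1 times) + min(M2 times) = 32 + 5 = 37
LB2 = min(M1 times) + sum(M2 times) = 4 + 50 = 54
Lower bound = max(LB1, LB2) = max(37, 54) = 54

54


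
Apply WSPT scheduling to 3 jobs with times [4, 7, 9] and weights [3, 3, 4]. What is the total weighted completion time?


Compute p/w ratios and sort ascending (WSPT): [(4, 3), (9, 4), (7, 3)]
Compute weighted completion times:
  Job (p=4,w=3): C=4, w*C=3*4=12
  Job (p=9,w=4): C=13, w*C=4*13=52
  Job (p=7,w=3): C=20, w*C=3*20=60
Total weighted completion time = 124

124


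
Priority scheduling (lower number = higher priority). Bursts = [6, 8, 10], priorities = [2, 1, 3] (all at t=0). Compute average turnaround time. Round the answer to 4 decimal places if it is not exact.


Sort by priority (ascending = highest first):
Order: [(1, 8), (2, 6), (3, 10)]
Completion times:
  Priority 1, burst=8, C=8
  Priority 2, burst=6, C=14
  Priority 3, burst=10, C=24
Average turnaround = 46/3 = 15.3333

15.3333


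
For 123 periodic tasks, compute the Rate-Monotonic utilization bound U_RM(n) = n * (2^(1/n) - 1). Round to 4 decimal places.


Compute 2^(1/123) = 1.0056512513
Subtract 1: 1.0056512513 - 1 = 0.0056512513
Multiply by n: 123 * 0.0056512513 = 0.6951039099
Round to 4 dp: 0.6951

0.6951


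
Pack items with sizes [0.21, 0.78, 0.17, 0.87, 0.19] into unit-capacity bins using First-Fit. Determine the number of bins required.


Place items sequentially using First-Fit:
  Item 0.21 -> new Bin 1
  Item 0.78 -> Bin 1 (now 0.99)
  Item 0.17 -> new Bin 2
  Item 0.87 -> new Bin 3
  Item 0.19 -> Bin 2 (now 0.36)
Total bins used = 3

3


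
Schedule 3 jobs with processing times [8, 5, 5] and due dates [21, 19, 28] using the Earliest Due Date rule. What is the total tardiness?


Sort by due date (EDD order): [(5, 19), (8, 21), (5, 28)]
Compute completion times and tardiness:
  Job 1: p=5, d=19, C=5, tardiness=max(0,5-19)=0
  Job 2: p=8, d=21, C=13, tardiness=max(0,13-21)=0
  Job 3: p=5, d=28, C=18, tardiness=max(0,18-28)=0
Total tardiness = 0

0


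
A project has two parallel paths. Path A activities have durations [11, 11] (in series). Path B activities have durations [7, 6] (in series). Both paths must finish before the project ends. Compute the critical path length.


Path A total = 11 + 11 = 22
Path B total = 7 + 6 = 13
Critical path = longest path = max(22, 13) = 22

22


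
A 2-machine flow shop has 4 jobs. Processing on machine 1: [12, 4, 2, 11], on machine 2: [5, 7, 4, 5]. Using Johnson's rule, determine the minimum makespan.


Apply Johnson's rule:
  Group 1 (a <= b): [(3, 2, 4), (2, 4, 7)]
  Group 2 (a > b): [(1, 12, 5), (4, 11, 5)]
Optimal job order: [3, 2, 1, 4]
Schedule:
  Job 3: M1 done at 2, M2 done at 6
  Job 2: M1 done at 6, M2 done at 13
  Job 1: M1 done at 18, M2 done at 23
  Job 4: M1 done at 29, M2 done at 34
Makespan = 34

34


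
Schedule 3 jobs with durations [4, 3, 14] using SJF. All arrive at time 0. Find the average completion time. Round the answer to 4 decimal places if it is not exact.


SJF order (ascending): [3, 4, 14]
Completion times:
  Job 1: burst=3, C=3
  Job 2: burst=4, C=7
  Job 3: burst=14, C=21
Average completion = 31/3 = 10.3333

10.3333


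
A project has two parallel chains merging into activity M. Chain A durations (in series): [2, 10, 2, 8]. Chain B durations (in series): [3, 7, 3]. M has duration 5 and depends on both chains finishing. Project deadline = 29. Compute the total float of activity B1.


Forward pass: ES(B1) = sum of predecessors on chain B = 0
EF = ES + duration = 0 + 3 = 3
Backward pass: LF(M) = deadline = 29; LS(M) = 29 - 5 = 24
LF(B1) = LS(M) - sum(successors on chain B) = 24 - 10 = 14
LS = LF - duration = 14 - 3 = 11
Total float = LS - ES = 11 - 0 = 11

11


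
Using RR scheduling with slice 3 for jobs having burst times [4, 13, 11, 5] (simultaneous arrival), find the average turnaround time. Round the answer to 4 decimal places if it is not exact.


Time quantum = 3
Execution trace:
  J1 runs 3 units, time = 3
  J2 runs 3 units, time = 6
  J3 runs 3 units, time = 9
  J4 runs 3 units, time = 12
  J1 runs 1 units, time = 13
  J2 runs 3 units, time = 16
  J3 runs 3 units, time = 19
  J4 runs 2 units, time = 21
  J2 runs 3 units, time = 24
  J3 runs 3 units, time = 27
  J2 runs 3 units, time = 30
  J3 runs 2 units, time = 32
  J2 runs 1 units, time = 33
Finish times: [13, 33, 32, 21]
Average turnaround = 99/4 = 24.75

24.75


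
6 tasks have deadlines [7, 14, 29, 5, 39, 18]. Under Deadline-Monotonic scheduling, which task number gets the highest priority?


Sort tasks by relative deadline (ascending):
  Task 4: deadline = 5
  Task 1: deadline = 7
  Task 2: deadline = 14
  Task 6: deadline = 18
  Task 3: deadline = 29
  Task 5: deadline = 39
Priority order (highest first): [4, 1, 2, 6, 3, 5]
Highest priority task = 4

4


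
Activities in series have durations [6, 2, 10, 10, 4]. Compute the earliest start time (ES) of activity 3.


Activity 3 starts after activities 1 through 2 complete.
Predecessor durations: [6, 2]
ES = 6 + 2 = 8

8


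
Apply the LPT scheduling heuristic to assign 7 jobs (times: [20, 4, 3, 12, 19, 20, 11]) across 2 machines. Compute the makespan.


Sort jobs in decreasing order (LPT): [20, 20, 19, 12, 11, 4, 3]
Assign each job to the least loaded machine:
  Machine 1: jobs [20, 19, 4, 3], load = 46
  Machine 2: jobs [20, 12, 11], load = 43
Makespan = max load = 46

46


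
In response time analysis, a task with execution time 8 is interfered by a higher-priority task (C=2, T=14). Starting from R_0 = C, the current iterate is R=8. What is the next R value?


R_next = C + ceil(R_prev / T_hp) * C_hp
ceil(8 / 14) = ceil(0.5714) = 1
Interference = 1 * 2 = 2
R_next = 8 + 2 = 10

10
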